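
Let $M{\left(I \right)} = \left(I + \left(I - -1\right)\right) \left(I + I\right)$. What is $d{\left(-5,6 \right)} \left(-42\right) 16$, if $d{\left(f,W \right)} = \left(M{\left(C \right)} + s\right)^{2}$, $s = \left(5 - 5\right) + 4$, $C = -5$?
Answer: $-5937792$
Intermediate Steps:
$s = 4$ ($s = 0 + 4 = 4$)
$M{\left(I \right)} = 2 I \left(1 + 2 I\right)$ ($M{\left(I \right)} = \left(I + \left(I + 1\right)\right) 2 I = \left(I + \left(1 + I\right)\right) 2 I = \left(1 + 2 I\right) 2 I = 2 I \left(1 + 2 I\right)$)
$d{\left(f,W \right)} = 8836$ ($d{\left(f,W \right)} = \left(2 \left(-5\right) \left(1 + 2 \left(-5\right)\right) + 4\right)^{2} = \left(2 \left(-5\right) \left(1 - 10\right) + 4\right)^{2} = \left(2 \left(-5\right) \left(-9\right) + 4\right)^{2} = \left(90 + 4\right)^{2} = 94^{2} = 8836$)
$d{\left(-5,6 \right)} \left(-42\right) 16 = 8836 \left(-42\right) 16 = \left(-371112\right) 16 = -5937792$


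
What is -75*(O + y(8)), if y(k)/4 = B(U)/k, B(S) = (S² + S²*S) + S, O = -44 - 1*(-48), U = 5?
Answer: -12225/2 ≈ -6112.5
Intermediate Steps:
O = 4 (O = -44 + 48 = 4)
B(S) = S + S² + S³ (B(S) = (S² + S³) + S = S + S² + S³)
y(k) = 620/k (y(k) = 4*((5*(1 + 5 + 5²))/k) = 4*((5*(1 + 5 + 25))/k) = 4*((5*31)/k) = 4*(155/k) = 620/k)
-75*(O + y(8)) = -75*(4 + 620/8) = -75*(4 + 620*(⅛)) = -75*(4 + 155/2) = -75*163/2 = -12225/2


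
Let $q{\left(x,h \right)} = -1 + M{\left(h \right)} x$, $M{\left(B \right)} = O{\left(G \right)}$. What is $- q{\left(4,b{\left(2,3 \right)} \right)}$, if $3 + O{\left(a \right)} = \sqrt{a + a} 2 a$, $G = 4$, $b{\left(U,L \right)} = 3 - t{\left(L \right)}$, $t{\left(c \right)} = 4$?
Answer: $13 - 64 \sqrt{2} \approx -77.51$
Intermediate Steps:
$b{\left(U,L \right)} = -1$ ($b{\left(U,L \right)} = 3 - 4 = -1$)
$O{\left(a \right)} = -3 + 2 \sqrt{2} a^{\frac{3}{2}}$ ($O{\left(a \right)} = -3 + \sqrt{a + a} 2 a = -3 + \sqrt{2 a} 2 a = -3 + \sqrt{2} \sqrt{a} 2 a = -3 + 2 \sqrt{2} \sqrt{a} a = -3 + 2 \sqrt{2} a^{\frac{3}{2}}$)
$M{\left(B \right)} = -3 + 16 \sqrt{2}$ ($M{\left(B \right)} = -3 + 2 \sqrt{2} \cdot 4^{\frac{3}{2}} = -3 + 2 \sqrt{2} \cdot 8 = -3 + 16 \sqrt{2}$)
$q{\left(x,h \right)} = -1 + x \left(-3 + 16 \sqrt{2}\right)$ ($q{\left(x,h \right)} = -1 + \left(-3 + 16 \sqrt{2}\right) x = -1 + x \left(-3 + 16 \sqrt{2}\right)$)
$- q{\left(4,b{\left(2,3 \right)} \right)} = - (-1 - 4 \left(3 - 16 \sqrt{2}\right)) = - (-1 - \left(12 - 64 \sqrt{2}\right)) = - (-13 + 64 \sqrt{2}) = 13 - 64 \sqrt{2}$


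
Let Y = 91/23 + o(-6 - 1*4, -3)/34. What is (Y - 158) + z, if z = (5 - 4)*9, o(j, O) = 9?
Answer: -113217/782 ≈ -144.78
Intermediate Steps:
Y = 3301/782 (Y = 91/23 + 9/34 = 3301/782 ≈ 4.2212)
z = 9 (z = 1*9 = 9)
(Y - 158) + z = (3301/782 - 158) + 9 = -120255/782 + 9 = -113217/782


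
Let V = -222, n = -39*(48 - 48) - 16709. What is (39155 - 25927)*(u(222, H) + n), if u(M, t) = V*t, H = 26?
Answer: -297378668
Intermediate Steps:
n = -16709 (n = -39*0 - 16709 = 0 - 16709 = -16709)
u(M, t) = -222*t
(39155 - 25927)*(u(222, H) + n) = (39155 - 25927)*(-222*26 - 16709) = 13228*(-5772 - 16709) = 13228*(-22481) = -297378668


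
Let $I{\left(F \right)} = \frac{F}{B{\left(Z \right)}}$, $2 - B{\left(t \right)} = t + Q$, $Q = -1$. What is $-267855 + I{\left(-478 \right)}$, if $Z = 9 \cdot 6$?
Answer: $- \frac{13660127}{51} \approx -2.6785 \cdot 10^{5}$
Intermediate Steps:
$Z = 54$
$B{\left(t \right)} = 3 - t$ ($B{\left(t \right)} = 2 - \left(t - 1\right) = 2 - \left(-1 + t\right) = 3 - t$)
$I{\left(F \right)} = - \frac{F}{51}$ ($I{\left(F \right)} = \frac{F}{3 - 54} = \frac{F}{-51} = F \left(- \frac{1}{51}\right) = - \frac{F}{51}$)
$-267855 + I{\left(-478 \right)} = -267855 - - \frac{478}{51} = -267855 + \frac{478}{51} = - \frac{13660127}{51}$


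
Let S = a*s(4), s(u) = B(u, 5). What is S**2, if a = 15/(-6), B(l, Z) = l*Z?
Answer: 2500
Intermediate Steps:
B(l, Z) = Z*l
s(u) = 5*u
a = -5/2 (a = 15*(-1/6) = -5/2 ≈ -2.5000)
S = -50 (S = -25*4/2 = -5/2*20 = -50)
S**2 = (-50)**2 = 2500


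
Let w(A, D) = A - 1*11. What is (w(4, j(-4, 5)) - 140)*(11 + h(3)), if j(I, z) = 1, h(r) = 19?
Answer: -4410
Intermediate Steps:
w(A, D) = -11 + A (w(A, D) = A - 11 = -11 + A)
(w(4, j(-4, 5)) - 140)*(11 + h(3)) = ((-11 + 4) - 140)*(11 + 19) = (-7 - 140)*30 = -147*30 = -4410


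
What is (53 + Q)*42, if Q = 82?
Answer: 5670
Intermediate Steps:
(53 + Q)*42 = (53 + 82)*42 = 135*42 = 5670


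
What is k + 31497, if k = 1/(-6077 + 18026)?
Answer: 376357654/11949 ≈ 31497.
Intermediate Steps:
k = 1/11949 ≈ 8.3689e-5
k + 31497 = 1/11949 + 31497 = 376357654/11949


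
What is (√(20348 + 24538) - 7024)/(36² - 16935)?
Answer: 7024/15639 - √44886/15639 ≈ 0.43559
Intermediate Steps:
(√(20348 + 24538) - 7024)/(36² - 16935) = (√44886 - 7024)/(1296 - 16935) = (-7024 + √44886)/(-15639) = (-7024 + √44886)*(-1/15639) = 7024/15639 - √44886/15639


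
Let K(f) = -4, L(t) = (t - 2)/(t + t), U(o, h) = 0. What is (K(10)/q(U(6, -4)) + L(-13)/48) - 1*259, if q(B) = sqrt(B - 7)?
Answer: -107739/416 + 4*I*sqrt(7)/7 ≈ -258.99 + 1.5119*I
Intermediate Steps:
L(t) = (-2 + t)/(2*t) (L(t) = (-2 + t)/((2*t)) = (-2 + t)*(1/(2*t)) = (-2 + t)/(2*t))
q(B) = sqrt(-7 + B)
(K(10)/q(U(6, -4)) + L(-13)/48) - 1*259 = (-4/sqrt(-7 + 0) + ((1/2)*(-2 - 13)/(-13))/48) - 1*259 = (-4*(-I*sqrt(7)/7) + ((1/2)*(-1/13)*(-15))*(1/48)) - 259 = (-4*(-I*sqrt(7)/7) + (15/26)*(1/48)) - 259 = (-(-4)*I*sqrt(7)/7 + 5/416) - 259 = (4*I*sqrt(7)/7 + 5/416) - 259 = (5/416 + 4*I*sqrt(7)/7) - 259 = -107739/416 + 4*I*sqrt(7)/7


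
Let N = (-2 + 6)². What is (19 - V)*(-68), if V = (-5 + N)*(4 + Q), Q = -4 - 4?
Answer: -4284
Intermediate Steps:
N = 16 (N = 4² = 16)
Q = -8
V = -44 (V = (-5 + 16)*(4 - 8) = 11*(-4) = -44)
(19 - V)*(-68) = (19 - 1*(-44))*(-68) = (19 + 44)*(-68) = 63*(-68) = -4284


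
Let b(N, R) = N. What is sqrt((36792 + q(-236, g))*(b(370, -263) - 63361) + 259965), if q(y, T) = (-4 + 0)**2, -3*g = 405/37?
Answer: 39*I*sqrt(1524203) ≈ 48149.0*I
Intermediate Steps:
g = -135/37 ≈ -3.6486
q(y, T) = 16 (q(y, T) = (-4)**2 = 16)
sqrt((36792 + q(-236, g))*(b(370, -263) - 63361) + 259965) = sqrt((36792 + 16)*(370 - 63361) + 259965) = sqrt(36808*(-62991) + 259965) = sqrt(-2318572728 + 259965) = sqrt(-2318312763) = 39*I*sqrt(1524203)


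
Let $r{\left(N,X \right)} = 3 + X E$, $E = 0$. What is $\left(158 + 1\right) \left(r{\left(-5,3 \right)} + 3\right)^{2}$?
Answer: $5724$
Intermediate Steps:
$r{\left(N,X \right)} = 3$ ($r{\left(N,X \right)} = 3 + X 0 = 3 + 0 = 3$)
$\left(158 + 1\right) \left(r{\left(-5,3 \right)} + 3\right)^{2} = \left(158 + 1\right) \left(3 + 3\right)^{2} = 159 \cdot 6^{2} = 159 \cdot 36 = 5724$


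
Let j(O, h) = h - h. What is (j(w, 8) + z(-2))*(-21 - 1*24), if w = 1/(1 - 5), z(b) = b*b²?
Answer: 360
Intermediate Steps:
z(b) = b³
w = -¼ (w = 1/(-4) = -¼ ≈ -0.25000)
j(O, h) = 0
(j(w, 8) + z(-2))*(-21 - 1*24) = (0 + (-2)³)*(-21 - 1*24) = (0 - 8)*(-21 - 24) = -8*(-45) = 360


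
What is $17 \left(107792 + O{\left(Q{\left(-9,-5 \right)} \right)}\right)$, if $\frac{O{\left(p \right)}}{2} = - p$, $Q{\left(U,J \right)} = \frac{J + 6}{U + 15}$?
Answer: $\frac{5497375}{3} \approx 1.8325 \cdot 10^{6}$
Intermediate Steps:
$Q{\left(U,J \right)} = \frac{6 + J}{15 + U}$
$O{\left(p \right)} = - 2 p$ ($O{\left(p \right)} = 2 \left(- p\right) = - 2 p$)
$17 \left(107792 + O{\left(Q{\left(-9,-5 \right)} \right)}\right) = 17 \left(107792 - 2 \frac{6 - 5}{15 - 9}\right) = 17 \left(107792 - 2 \cdot \frac{1}{6} \cdot 1\right) = 17 \left(107792 - \frac{1}{3}\right) = 17 \cdot \frac{323375}{3} = \frac{5497375}{3}$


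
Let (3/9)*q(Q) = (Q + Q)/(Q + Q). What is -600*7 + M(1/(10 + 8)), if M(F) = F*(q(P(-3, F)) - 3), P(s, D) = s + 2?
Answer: -4200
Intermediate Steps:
P(s, D) = 2 + s
q(Q) = 3 (q(Q) = 3*((Q + Q)/(Q + Q)) = 3*((2*Q)/((2*Q))) = 3*((2*Q)*(1/(2*Q))) = 3*1 = 3)
M(F) = 0 (M(F) = F*(3 - 3) = F*0 = 0)
-600*7 + M(1/(10 + 8)) = -600*7 + 0 = -60*70 + 0 = -4200 + 0 = -4200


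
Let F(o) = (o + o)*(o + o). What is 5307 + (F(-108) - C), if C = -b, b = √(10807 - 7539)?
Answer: 51963 + 2*√817 ≈ 52020.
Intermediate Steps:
F(o) = 4*o² (F(o) = (2*o)*(2*o) = 4*o²)
b = 2*√817 (b = √3268 = 2*√817 ≈ 57.166)
C = -2*√817 ≈ -57.166
5307 + (F(-108) - C) = 5307 + (4*(-108)² - (-2)*√817) = 5307 + (4*11664 + 2*√817) = 5307 + (46656 + 2*√817) = 51963 + 2*√817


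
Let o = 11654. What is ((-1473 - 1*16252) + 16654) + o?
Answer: 10583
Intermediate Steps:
((-1473 - 1*16252) + 16654) + o = ((-1473 - 1*16252) + 16654) + 11654 = ((-1473 - 16252) + 16654) + 11654 = (-17725 + 16654) + 11654 = -1071 + 11654 = 10583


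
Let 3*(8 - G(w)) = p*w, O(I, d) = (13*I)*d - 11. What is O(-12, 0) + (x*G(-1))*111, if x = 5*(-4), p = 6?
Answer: -22211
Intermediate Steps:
x = -20
O(I, d) = -11 + 13*I*d (O(I, d) = 13*I*d - 11 = -11 + 13*I*d)
G(w) = 8 - 2*w
O(-12, 0) + (x*G(-1))*111 = (-11 + 13*(-12)*0) - 20*(8 - 2*(-1))*111 = (-11 + 0) - 20*(8 + 2)*111 = -11 - 20*10*111 = -11 - 200*111 = -11 - 22200 = -22211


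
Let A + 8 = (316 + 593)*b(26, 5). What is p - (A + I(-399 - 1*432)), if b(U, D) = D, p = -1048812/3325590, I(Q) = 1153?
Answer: -3153942652/554265 ≈ -5690.3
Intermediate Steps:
p = -174802/554265 (p = -1048812*1/3325590 = -174802/554265 ≈ -0.31538)
A = 4537 (A = -8 + (316 + 593)*5 = -8 + 909*5 = -8 + 4545 = 4537)
p - (A + I(-399 - 1*432)) = -174802/554265 - (4537 + 1153) = -174802/554265 - 1*5690 = -174802/554265 - 5690 = -3153942652/554265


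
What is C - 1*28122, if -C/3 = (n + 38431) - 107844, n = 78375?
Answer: -55008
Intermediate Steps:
C = -26886 (C = -3*((78375 + 38431) - 107844) = -3*(116806 - 107844) = -3*8962 = -26886)
C - 1*28122 = -26886 - 1*28122 = -26886 - 28122 = -55008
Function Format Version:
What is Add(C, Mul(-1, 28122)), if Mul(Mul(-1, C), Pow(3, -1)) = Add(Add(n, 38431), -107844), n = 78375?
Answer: -55008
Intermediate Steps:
C = -26886 (C = Mul(-3, Add(Add(78375, 38431), -107844)) = Mul(-3, Add(116806, -107844)) = Mul(-3, 8962) = -26886)
Add(C, Mul(-1, 28122)) = Add(-26886, Mul(-1, 28122)) = Add(-26886, -28122) = -55008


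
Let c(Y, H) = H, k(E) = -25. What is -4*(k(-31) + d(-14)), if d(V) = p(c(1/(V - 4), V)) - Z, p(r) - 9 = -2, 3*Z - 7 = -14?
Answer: 188/3 ≈ 62.667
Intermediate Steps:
Z = -7/3 (Z = 7/3 + (1/3)*(-14) = 7/3 - 14/3 = -7/3 ≈ -2.3333)
p(r) = 7 (p(r) = 9 - 2 = 7)
d(V) = 28/3 (d(V) = 7 - 1*(-7/3) = 7 + 7/3 = 28/3)
-4*(k(-31) + d(-14)) = -4*(-25 + 28/3) = -4*(-47/3) = 188/3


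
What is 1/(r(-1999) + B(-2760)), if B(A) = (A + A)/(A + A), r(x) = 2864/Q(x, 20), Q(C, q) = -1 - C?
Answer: 999/2431 ≈ 0.41094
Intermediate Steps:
r(x) = 2864/(-1 - x)
B(A) = 1 (B(A) = (2*A)/((2*A)) = (2*A)*(1/(2*A)) = 1)
1/(r(-1999) + B(-2760)) = 1/(-2864/(1 - 1999) + 1) = 1/(-2864/(-1998) + 1) = 1/(-2864*(-1/1998) + 1) = 1/(1432/999 + 1) = 1/(2431/999) = 999/2431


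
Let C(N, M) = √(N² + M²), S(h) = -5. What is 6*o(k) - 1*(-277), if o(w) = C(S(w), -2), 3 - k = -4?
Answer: 277 + 6*√29 ≈ 309.31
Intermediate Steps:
k = 7 (k = 3 - 1*(-4) = 3 + 4 = 7)
C(N, M) = √(M² + N²)
o(w) = √29 (o(w) = √((-2)² + (-5)²) = √(4 + 25) = √29)
6*o(k) - 1*(-277) = 6*√29 - 1*(-277) = 6*√29 + 277 = 277 + 6*√29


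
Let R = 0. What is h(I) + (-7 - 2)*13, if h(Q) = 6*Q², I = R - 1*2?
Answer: -93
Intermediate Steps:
I = -2 (I = 0 - 1*2 = 0 - 2 = -2)
h(I) + (-7 - 2)*13 = 6*(-2)² + (-7 - 2)*13 = 6*4 - 9*13 = 24 - 117 = -93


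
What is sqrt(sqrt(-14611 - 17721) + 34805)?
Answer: sqrt(34805 + 2*I*sqrt(8083)) ≈ 186.56 + 0.4819*I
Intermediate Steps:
sqrt(sqrt(-14611 - 17721) + 34805) = sqrt(sqrt(-32332) + 34805) = sqrt(2*I*sqrt(8083) + 34805) = sqrt(34805 + 2*I*sqrt(8083))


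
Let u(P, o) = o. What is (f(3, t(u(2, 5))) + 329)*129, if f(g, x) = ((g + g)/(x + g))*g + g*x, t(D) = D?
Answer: 178665/4 ≈ 44666.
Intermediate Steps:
f(g, x) = g*x + 2*g²/(g + x) (f(g, x) = ((2*g)/(g + x))*g + g*x = (2*g/(g + x))*g + g*x = 2*g²/(g + x) + g*x = g*x + 2*g²/(g + x))
(f(3, t(u(2, 5))) + 329)*129 = (3*(5² + 2*3 + 3*5)/(3 + 5) + 329)*129 = (3*(25 + 6 + 15)/8 + 329)*129 = (3*(⅛)*46 + 329)*129 = (69/4 + 329)*129 = (1385/4)*129 = 178665/4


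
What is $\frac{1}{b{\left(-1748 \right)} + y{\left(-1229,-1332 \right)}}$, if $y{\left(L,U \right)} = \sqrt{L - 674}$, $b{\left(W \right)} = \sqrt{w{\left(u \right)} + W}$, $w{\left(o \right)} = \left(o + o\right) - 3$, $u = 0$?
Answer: $- \frac{i}{\sqrt{1751} + \sqrt{1903}} \approx - 0.0117 i$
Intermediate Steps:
$w{\left(o \right)} = -3 + 2 o$ ($w{\left(o \right)} = 2 o - 3 = -3 + 2 o$)
$b{\left(W \right)} = \sqrt{-3 + W}$ ($b{\left(W \right)} = \sqrt{\left(-3 + 2 \cdot 0\right) + W} = \sqrt{\left(-3 + 0\right) + W} = \sqrt{-3 + W}$)
$y{\left(L,U \right)} = \sqrt{-674 + L}$
$\frac{1}{b{\left(-1748 \right)} + y{\left(-1229,-1332 \right)}} = \frac{1}{\sqrt{-3 - 1748} + \sqrt{-674 - 1229}} = \frac{1}{\sqrt{-1751} + \sqrt{-1903}} = \frac{1}{i \sqrt{1751} + i \sqrt{1903}}$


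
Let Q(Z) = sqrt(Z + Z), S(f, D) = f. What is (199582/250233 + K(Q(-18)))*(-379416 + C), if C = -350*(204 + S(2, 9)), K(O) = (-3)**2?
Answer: -1106972295364/250233 ≈ -4.4238e+6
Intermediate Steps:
Q(Z) = sqrt(2)*sqrt(Z) (Q(Z) = sqrt(2*Z) = sqrt(2)*sqrt(Z))
K(O) = 9
C = -72100 (C = -350*(204 + 2) = -350*206 = -72100)
(199582/250233 + K(Q(-18)))*(-379416 + C) = (199582/250233 + 9)*(-379416 - 72100) = (199582*(1/250233) + 9)*(-451516) = (199582/250233 + 9)*(-451516) = (2451679/250233)*(-451516) = -1106972295364/250233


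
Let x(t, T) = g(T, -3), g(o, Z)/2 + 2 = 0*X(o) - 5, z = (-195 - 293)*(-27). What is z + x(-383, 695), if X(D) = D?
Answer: 13162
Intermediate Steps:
z = 13176 (z = -488*(-27) = 13176)
g(o, Z) = -14 (g(o, Z) = -4 + 2*(0*o - 5) = -4 + 2*(0 - 5) = -4 + 2*(-5) = -4 - 10 = -14)
x(t, T) = -14
z + x(-383, 695) = 13176 - 14 = 13162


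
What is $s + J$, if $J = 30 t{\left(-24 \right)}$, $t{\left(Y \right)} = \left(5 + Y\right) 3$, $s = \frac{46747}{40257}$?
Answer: $- \frac{68792723}{40257} \approx -1708.8$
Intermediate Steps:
$s = \frac{46747}{40257}$ ($s = 46747 \cdot \frac{1}{40257} = \frac{46747}{40257} \approx 1.1612$)
$t{\left(Y \right)} = 15 + 3 Y$
$J = -1710$ ($J = 30 \left(15 + 3 \left(-24\right)\right) = 30 \left(15 - 72\right) = 30 \left(-57\right) = -1710$)
$s + J = \frac{46747}{40257} - 1710 = - \frac{68792723}{40257}$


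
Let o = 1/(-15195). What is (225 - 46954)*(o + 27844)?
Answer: -19770552937091/15195 ≈ -1.3011e+9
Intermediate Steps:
o = -1/15195 ≈ -6.5811e-5
(225 - 46954)*(o + 27844) = (225 - 46954)*(-1/15195 + 27844) = -46729*423089579/15195 = -19770552937091/15195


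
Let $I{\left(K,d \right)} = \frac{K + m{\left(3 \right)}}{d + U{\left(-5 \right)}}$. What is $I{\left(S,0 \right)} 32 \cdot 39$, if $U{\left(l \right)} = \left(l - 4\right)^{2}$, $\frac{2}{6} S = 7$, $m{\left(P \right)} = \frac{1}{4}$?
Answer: $\frac{8840}{27} \approx 327.41$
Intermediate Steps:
$m{\left(P \right)} = \frac{1}{4}$
$S = 21$ ($S = 3 \cdot 7 = 21$)
$U{\left(l \right)} = \left(-4 + l\right)^{2}$
$I{\left(K,d \right)} = \frac{\frac{1}{4} + K}{81 + d}$ ($I{\left(K,d \right)} = \frac{K + \frac{1}{4}}{d + \left(-4 - 5\right)^{2}} = \frac{\frac{1}{4} + K}{d + \left(-9\right)^{2}} = \frac{\frac{1}{4} + K}{d + 81} = \frac{\frac{1}{4} + K}{81 + d}$)
$I{\left(S,0 \right)} 32 \cdot 39 = \frac{\frac{1}{4} + 21}{81 + 0} \cdot 32 \cdot 39 = \frac{1}{81} \cdot \frac{85}{4} \cdot 32 \cdot 39 = \frac{85}{324} \cdot 32 \cdot 39 = \frac{680}{81} \cdot 39 = \frac{8840}{27}$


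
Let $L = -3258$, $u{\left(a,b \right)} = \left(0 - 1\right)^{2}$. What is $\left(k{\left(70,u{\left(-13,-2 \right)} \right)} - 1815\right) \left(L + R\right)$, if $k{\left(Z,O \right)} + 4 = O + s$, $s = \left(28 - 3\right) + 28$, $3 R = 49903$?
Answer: $- \frac{70827685}{3} \approx -2.3609 \cdot 10^{7}$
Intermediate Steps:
$R = \frac{49903}{3}$ ($R = \frac{1}{3} \cdot 49903 = \frac{49903}{3} \approx 16634.0$)
$s = 53$ ($s = 25 + 28 = 53$)
$u{\left(a,b \right)} = 1$ ($u{\left(a,b \right)} = \left(-1\right)^{2} = 1$)
$k{\left(Z,O \right)} = 49 + O$ ($k{\left(Z,O \right)} = -4 + \left(O + 53\right) = -4 + \left(53 + O\right) = 49 + O$)
$\left(k{\left(70,u{\left(-13,-2 \right)} \right)} - 1815\right) \left(L + R\right) = \left(\left(49 + 1\right) - 1815\right) \left(-3258 + \frac{49903}{3}\right) = \left(50 - 1815\right) \frac{40129}{3} = \left(-1765\right) \frac{40129}{3} = - \frac{70827685}{3}$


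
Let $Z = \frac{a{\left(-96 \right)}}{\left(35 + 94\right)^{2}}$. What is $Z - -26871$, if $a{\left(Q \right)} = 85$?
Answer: $\frac{447160396}{16641} \approx 26871.0$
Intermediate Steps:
$Z = \frac{85}{16641}$ ($Z = \frac{85}{\left(35 + 94\right)^{2}} = \frac{85}{129^{2}} = \frac{85}{16641} \approx 0.0051079$)
$Z - -26871 = \frac{85}{16641} - -26871 = \frac{85}{16641} + 26871 = \frac{447160396}{16641}$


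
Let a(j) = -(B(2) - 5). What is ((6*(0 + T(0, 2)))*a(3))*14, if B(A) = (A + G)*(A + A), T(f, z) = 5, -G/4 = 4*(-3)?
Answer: -81900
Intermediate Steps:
G = 48 (G = -16*(-3) = -4*(-12) = 48)
B(A) = 2*A*(48 + A) (B(A) = (A + 48)*(A + A) = (48 + A)*(2*A) = 2*A*(48 + A))
a(j) = -195 (a(j) = -(2*2*(48 + 2) - 5) = -(2*2*50 - 5) = -(200 - 5) = -1*195 = -195)
((6*(0 + T(0, 2)))*a(3))*14 = ((6*(0 + 5))*(-195))*14 = ((6*5)*(-195))*14 = (30*(-195))*14 = -5850*14 = -81900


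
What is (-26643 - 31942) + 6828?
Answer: -51757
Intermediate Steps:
(-26643 - 31942) + 6828 = -58585 + 6828 = -51757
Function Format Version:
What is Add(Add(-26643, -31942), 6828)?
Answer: -51757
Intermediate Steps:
Add(Add(-26643, -31942), 6828) = Add(-58585, 6828) = -51757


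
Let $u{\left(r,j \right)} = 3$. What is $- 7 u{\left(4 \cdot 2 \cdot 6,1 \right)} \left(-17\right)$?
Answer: $357$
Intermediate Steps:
$- 7 u{\left(4 \cdot 2 \cdot 6,1 \right)} \left(-17\right) = \left(-7\right) 3 \left(-17\right) = \left(-21\right) \left(-17\right) = 357$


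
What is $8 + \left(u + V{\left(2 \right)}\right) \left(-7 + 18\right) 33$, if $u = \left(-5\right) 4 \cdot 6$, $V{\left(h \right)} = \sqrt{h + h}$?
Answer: $-42826$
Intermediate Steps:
$V{\left(h \right)} = \sqrt{2} \sqrt{h}$ ($V{\left(h \right)} = \sqrt{2 h} = \sqrt{2} \sqrt{h}$)
$u = -120$ ($u = \left(-20\right) 6 = -120$)
$8 + \left(u + V{\left(2 \right)}\right) \left(-7 + 18\right) 33 = 8 + \left(-120 + \sqrt{2} \sqrt{2}\right) \left(-7 + 18\right) 33 = 8 + \left(-120 + 2\right) 11 \cdot 33 = 8 + \left(-118\right) 11 \cdot 33 = 8 - 42834 = -42826$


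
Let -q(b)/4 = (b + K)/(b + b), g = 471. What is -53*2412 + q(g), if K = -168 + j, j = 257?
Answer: -60211876/471 ≈ -1.2784e+5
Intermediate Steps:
K = 89 (K = -168 + 257 = 89)
q(b) = -2*(89 + b)/b (q(b) = -4*(b + 89)/(b + b) = -4*(89 + b)/(2*b) = -4*(89 + b)*1/(2*b) = -2*(89 + b)/b)
-53*2412 + q(g) = -53*2412 + (-2 - 178/471) = -127836 + (-2 - 178*1/471) = -127836 + (-2 - 178/471) = -127836 - 1120/471 = -60211876/471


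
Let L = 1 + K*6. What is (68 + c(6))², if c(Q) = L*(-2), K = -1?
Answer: 6084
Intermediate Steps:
L = -5 (L = 1 - 1*6 = 1 - 6 = -5)
c(Q) = 10 (c(Q) = -5*(-2) = 10)
(68 + c(6))² = (68 + 10)² = 78² = 6084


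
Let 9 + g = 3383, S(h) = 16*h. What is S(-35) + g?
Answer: 2814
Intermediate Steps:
g = 3374 (g = -9 + 3383 = 3374)
S(-35) + g = 16*(-35) + 3374 = -560 + 3374 = 2814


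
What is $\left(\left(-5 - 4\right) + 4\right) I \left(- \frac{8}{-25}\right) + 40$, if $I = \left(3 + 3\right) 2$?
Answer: $\frac{104}{5} \approx 20.8$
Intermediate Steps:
$I = 12$ ($I = 6 \cdot 2 = 12$)
$\left(\left(-5 - 4\right) + 4\right) I \left(- \frac{8}{-25}\right) + 40 = \left(\left(-5 - 4\right) + 4\right) 12 \left(- \frac{8}{-25}\right) + 40 = \left(-9 + 4\right) 12 \left(\left(-8\right) \left(- \frac{1}{25}\right)\right) + 40 = \left(-5\right) 12 \cdot \frac{8}{25} + 40 = \left(-60\right) \frac{8}{25} + 40 = - \frac{96}{5} + 40 = \frac{104}{5}$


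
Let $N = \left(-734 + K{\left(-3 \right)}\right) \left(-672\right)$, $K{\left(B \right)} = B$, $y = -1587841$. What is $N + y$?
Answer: $-1092577$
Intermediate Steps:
$N = 495264$ ($N = \left(-734 - 3\right) \left(-672\right) = \left(-737\right) \left(-672\right) = 495264$)
$N + y = 495264 - 1587841 = -1092577$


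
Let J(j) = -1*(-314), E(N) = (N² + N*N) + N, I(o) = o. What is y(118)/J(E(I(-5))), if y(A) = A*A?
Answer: 6962/157 ≈ 44.344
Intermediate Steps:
y(A) = A²
E(N) = N + 2*N² (E(N) = (N² + N²) + N = 2*N² + N = N + 2*N²)
J(j) = 314
y(118)/J(E(I(-5))) = 118²/314 = 13924*(1/314) = 6962/157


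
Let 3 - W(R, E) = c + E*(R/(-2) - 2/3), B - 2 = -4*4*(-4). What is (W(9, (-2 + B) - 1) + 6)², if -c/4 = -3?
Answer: 416025/4 ≈ 1.0401e+5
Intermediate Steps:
c = 12 (c = -4*(-3) = 12)
B = 66 (B = 2 - 4*4*(-4) = 2 - 16*(-4) = 2 + 64 = 66)
W(R, E) = -9 - E*(-⅔ - R/2) (W(R, E) = 3 - (12 + E*(R/(-2) - 2/3)) = 3 - (12 + E*(R*(-½) - 2*⅓)) = 3 - (12 + E*(-R/2 - ⅔)) = 3 - (12 + E*(-⅔ - R/2)) = 3 + (-12 - E*(-⅔ - R/2)) = -9 - E*(-⅔ - R/2))
(W(9, (-2 + B) - 1) + 6)² = ((-9 + 2*((-2 + 66) - 1)/3 + (½)*((-2 + 66) - 1)*9) + 6)² = ((-9 + 2*(64 - 1)/3 + (½)*(64 - 1)*9) + 6)² = ((-9 + (⅔)*63 + (½)*63*9) + 6)² = ((-9 + 42 + 567/2) + 6)² = (633/2 + 6)² = (645/2)² = 416025/4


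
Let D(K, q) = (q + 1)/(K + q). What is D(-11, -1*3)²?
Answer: 1/49 ≈ 0.020408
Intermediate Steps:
D(K, q) = (1 + q)/(K + q)
D(-11, -1*3)² = ((1 - 1*3)/(-11 - 1*3))² = ((1 - 3)/(-11 - 3))² = (-2/(-14))² = (-1/14*(-2))² = (⅐)² = 1/49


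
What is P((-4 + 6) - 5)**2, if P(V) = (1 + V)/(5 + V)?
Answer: 1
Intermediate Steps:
P(V) = (1 + V)/(5 + V)
P((-4 + 6) - 5)**2 = ((1 + ((-4 + 6) - 5))/(5 + ((-4 + 6) - 5)))**2 = ((1 + (2 - 5))/(5 + (2 - 5)))**2 = ((1 - 3)/(5 - 3))**2 = (-2/2)**2 = ((1/2)*(-2))**2 = (-1)**2 = 1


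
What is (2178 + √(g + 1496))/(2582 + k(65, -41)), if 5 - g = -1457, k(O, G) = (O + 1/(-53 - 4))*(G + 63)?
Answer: 62073/114331 + 57*√2958/228662 ≈ 0.55648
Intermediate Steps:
k(O, G) = (63 + G)*(-1/57 + O) (k(O, G) = (O + 1/(-57))*(63 + G) = (O - 1/57)*(63 + G) = (-1/57 + O)*(63 + G) = (63 + G)*(-1/57 + O))
g = 1462 (g = 5 - 1*(-1457) = 5 + 1457 = 1462)
(2178 + √(g + 1496))/(2582 + k(65, -41)) = (2178 + √(1462 + 1496))/(2582 + (-21/19 + 63*65 - 1/57*(-41) - 41*65)) = (2178 + √2958)/(2582 + (-21/19 + 4095 + 41/57 - 2665)) = (2178 + √2958)/(2582 + 81488/57) = (2178 + √2958)/(228662/57) = (2178 + √2958)*(57/228662) = 62073/114331 + 57*√2958/228662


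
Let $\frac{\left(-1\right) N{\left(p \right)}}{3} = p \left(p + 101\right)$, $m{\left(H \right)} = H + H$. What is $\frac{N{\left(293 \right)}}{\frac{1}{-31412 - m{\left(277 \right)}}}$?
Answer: $11070656916$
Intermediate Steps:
$m{\left(H \right)} = 2 H$
$N{\left(p \right)} = - 3 p \left(101 + p\right)$ ($N{\left(p \right)} = - 3 p \left(p + 101\right) = - 3 p \left(101 + p\right)$)
$\frac{N{\left(293 \right)}}{\frac{1}{-31412 - m{\left(277 \right)}}} = \frac{\left(-3\right) 293 \left(101 + 293\right)}{\frac{1}{-31412 - 2 \cdot 277}} = \frac{\left(-3\right) 293 \cdot 394}{\frac{1}{-31412 - 554}} = - \frac{346326}{\frac{1}{-31412 - 554}} = - \frac{346326}{\frac{1}{-31966}} = - \frac{346326}{- \frac{1}{31966}} = \left(-346326\right) \left(-31966\right) = 11070656916$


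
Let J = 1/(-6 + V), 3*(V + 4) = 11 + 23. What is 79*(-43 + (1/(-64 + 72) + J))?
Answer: -26623/8 ≈ -3327.9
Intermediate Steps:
V = 22/3 (V = -4 + (11 + 23)/3 = -4 + (⅓)*34 = -4 + 34/3 = 22/3 ≈ 7.3333)
J = ¾ (J = 1/(-6 + 22/3) = 1/(4/3) = ¾ ≈ 0.75000)
79*(-43 + (1/(-64 + 72) + J)) = 79*(-43 + (1/(-64 + 72) + ¾)) = 79*(-43 + (1/8 + ¾)) = 79*(-43 + (⅛ + ¾)) = 79*(-43 + 7/8) = 79*(-337/8) = -26623/8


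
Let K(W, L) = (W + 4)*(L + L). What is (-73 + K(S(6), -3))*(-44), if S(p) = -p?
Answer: 2684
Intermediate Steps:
K(W, L) = 2*L*(4 + W) (K(W, L) = (4 + W)*(2*L) = 2*L*(4 + W))
(-73 + K(S(6), -3))*(-44) = (-73 + 2*(-3)*(4 - 1*6))*(-44) = (-73 + 2*(-3)*(4 - 6))*(-44) = (-73 + 2*(-3)*(-2))*(-44) = (-73 + 12)*(-44) = -61*(-44) = 2684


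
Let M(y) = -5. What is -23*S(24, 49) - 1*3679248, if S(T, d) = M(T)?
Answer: -3679133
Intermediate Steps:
S(T, d) = -5
-23*S(24, 49) - 1*3679248 = -23*(-5) - 1*3679248 = 115 - 3679248 = -3679133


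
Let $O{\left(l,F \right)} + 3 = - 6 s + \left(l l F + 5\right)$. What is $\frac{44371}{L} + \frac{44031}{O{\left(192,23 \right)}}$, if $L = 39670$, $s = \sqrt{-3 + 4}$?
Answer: $\frac{19683730399}{16817461780} \approx 1.1704$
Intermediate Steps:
$s = 1$ ($s = \sqrt{1} = 1$)
$O{\left(l,F \right)} = -4 + F l^{2}$ ($O{\left(l,F \right)} = -3 + \left(\left(-6\right) 1 + \left(l l F + 5\right)\right) = -3 + \left(-6 + \left(l^{2} F + 5\right)\right) = -3 + \left(-6 + \left(F l^{2} + 5\right)\right) = -3 + \left(-6 + \left(5 + F l^{2}\right)\right) = -3 + \left(-1 + F l^{2}\right) = -4 + F l^{2}$)
$\frac{44371}{L} + \frac{44031}{O{\left(192,23 \right)}} = \frac{44371}{39670} + \frac{44031}{-4 + 23 \cdot 192^{2}} = 44371 \cdot \frac{1}{39670} + \frac{44031}{-4 + 23 \cdot 36864} = \frac{44371}{39670} + \frac{44031}{-4 + 847872} = \frac{44371}{39670} + \frac{44031}{847868} = \frac{19683730399}{16817461780}$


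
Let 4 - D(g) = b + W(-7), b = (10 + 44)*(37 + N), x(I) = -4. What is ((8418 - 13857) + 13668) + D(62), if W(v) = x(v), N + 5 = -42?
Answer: 8777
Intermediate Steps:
N = -47 (N = -5 - 42 = -47)
W(v) = -4
b = -540 (b = (10 + 44)*(37 - 47) = 54*(-10) = -540)
D(g) = 548 (D(g) = 4 - (-540 - 4) = 4 - 1*(-544) = 4 + 544 = 548)
((8418 - 13857) + 13668) + D(62) = ((8418 - 13857) + 13668) + 548 = (-5439 + 13668) + 548 = 8229 + 548 = 8777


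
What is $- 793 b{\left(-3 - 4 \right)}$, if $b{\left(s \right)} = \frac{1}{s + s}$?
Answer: $\frac{793}{14} \approx 56.643$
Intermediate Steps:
$b{\left(s \right)} = \frac{1}{2 s}$
$- 793 b{\left(-3 - 4 \right)} = - 793 \frac{1}{2 \left(-3 - 4\right)} = - 793 \frac{1}{2 \left(-7\right)} = - 793 \cdot \frac{1}{2} \left(- \frac{1}{7}\right) = \left(-793\right) \left(- \frac{1}{14}\right) = \frac{793}{14}$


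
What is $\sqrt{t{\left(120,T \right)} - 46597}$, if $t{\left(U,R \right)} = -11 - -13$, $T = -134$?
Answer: $i \sqrt{46595} \approx 215.86 i$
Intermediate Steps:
$t{\left(U,R \right)} = 2$ ($t{\left(U,R \right)} = -11 + 13 = 2$)
$\sqrt{t{\left(120,T \right)} - 46597} = \sqrt{2 - 46597} = \sqrt{-46595} = i \sqrt{46595}$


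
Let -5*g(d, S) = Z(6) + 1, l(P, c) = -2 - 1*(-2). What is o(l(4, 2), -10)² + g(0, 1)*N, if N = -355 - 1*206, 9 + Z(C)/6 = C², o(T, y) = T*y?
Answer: 91443/5 ≈ 18289.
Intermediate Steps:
l(P, c) = 0 (l(P, c) = -2 + 2 = 0)
Z(C) = -54 + 6*C²
g(d, S) = -163/5 (g(d, S) = -((-54 + 6*6²) + 1)/5 = -((-54 + 6*36) + 1)/5 = -((-54 + 216) + 1)/5 = -(162 + 1)/5 = -⅕*163 = -163/5)
N = -561 (N = -355 - 206 = -561)
o(l(4, 2), -10)² + g(0, 1)*N = (0*(-10))² - 163/5*(-561) = 0² + 91443/5 = 0 + 91443/5 = 91443/5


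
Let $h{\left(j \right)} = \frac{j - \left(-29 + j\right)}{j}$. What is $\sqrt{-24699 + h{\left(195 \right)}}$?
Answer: $\frac{2 i \sqrt{234793455}}{195} \approx 157.16 i$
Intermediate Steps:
$h{\left(j \right)} = \frac{29}{j}$
$\sqrt{-24699 + h{\left(195 \right)}} = \sqrt{-24699 + \frac{29}{195}} = \sqrt{- \frac{4816276}{195}} = \frac{2 i \sqrt{234793455}}{195}$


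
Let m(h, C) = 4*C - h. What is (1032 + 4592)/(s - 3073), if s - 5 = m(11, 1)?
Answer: -5624/3075 ≈ -1.8289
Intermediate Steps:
m(h, C) = -h + 4*C
s = -2 (s = 5 + (-1*11 + 4*1) = 5 + (-11 + 4) = 5 - 7 = -2)
(1032 + 4592)/(s - 3073) = (1032 + 4592)/(-2 - 3073) = 5624/(-3075) = 5624*(-1/3075) = -5624/3075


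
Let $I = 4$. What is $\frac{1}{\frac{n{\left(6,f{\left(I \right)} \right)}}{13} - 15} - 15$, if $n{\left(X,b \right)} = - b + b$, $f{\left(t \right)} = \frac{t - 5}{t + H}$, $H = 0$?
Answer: $- \frac{226}{15} \approx -15.067$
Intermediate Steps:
$f{\left(t \right)} = \frac{-5 + t}{t}$ ($f{\left(t \right)} = \frac{t - 5}{t + 0} = \frac{-5 + t}{t}$)
$n{\left(X,b \right)} = 0$
$\frac{1}{\frac{n{\left(6,f{\left(I \right)} \right)}}{13} - 15} - 15 = \frac{1}{\frac{0}{13} - 15} - 15 = \frac{1}{0 \cdot \frac{1}{13} - 15} - 15 = \frac{1}{0 - 15} - 15 = \frac{1}{-15} - 15 = - \frac{1}{15} - 15 = - \frac{226}{15}$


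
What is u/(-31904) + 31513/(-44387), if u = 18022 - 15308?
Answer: -562928535/708061424 ≈ -0.79503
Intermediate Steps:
u = 2714
u/(-31904) + 31513/(-44387) = 2714/(-31904) + 31513/(-44387) = 2714*(-1/31904) + 31513*(-1/44387) = -1357/15952 - 31513/44387 = -562928535/708061424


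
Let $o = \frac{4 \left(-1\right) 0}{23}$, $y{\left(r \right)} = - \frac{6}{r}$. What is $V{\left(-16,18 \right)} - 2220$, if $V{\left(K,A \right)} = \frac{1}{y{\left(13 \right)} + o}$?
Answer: $- \frac{13333}{6} \approx -2222.2$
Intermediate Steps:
$o = 0$ ($o = \left(-4\right) 0 \cdot \frac{1}{23} = 0 \cdot \frac{1}{23} = 0$)
$V{\left(K,A \right)} = - \frac{13}{6}$ ($V{\left(K,A \right)} = \frac{1}{- \frac{6}{13} + 0} = \frac{1}{- \frac{6}{13}} = - \frac{13}{6}$)
$V{\left(-16,18 \right)} - 2220 = - \frac{13}{6} - 2220 = - \frac{13333}{6}$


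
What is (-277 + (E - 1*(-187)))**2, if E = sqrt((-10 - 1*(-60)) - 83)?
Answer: (90 - I*sqrt(33))**2 ≈ 8067.0 - 1034.0*I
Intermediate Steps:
E = I*sqrt(33) (E = sqrt((-10 + 60) - 83) = sqrt(50 - 83) = sqrt(-33) = I*sqrt(33) ≈ 5.7446*I)
(-277 + (E - 1*(-187)))**2 = (-277 + (I*sqrt(33) - 1*(-187)))**2 = (-277 + (I*sqrt(33) + 187))**2 = (-277 + (187 + I*sqrt(33)))**2 = (-90 + I*sqrt(33))**2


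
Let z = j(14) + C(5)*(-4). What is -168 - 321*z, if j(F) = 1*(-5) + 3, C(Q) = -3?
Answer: -3378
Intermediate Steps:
j(F) = -2 (j(F) = -5 + 3 = -2)
z = 10 (z = -2 - 3*(-4) = -2 + 12 = 10)
-168 - 321*z = -168 - 321*10 = -168 - 3210 = -3378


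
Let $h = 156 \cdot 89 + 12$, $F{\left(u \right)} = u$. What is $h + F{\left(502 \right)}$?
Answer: $14398$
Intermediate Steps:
$h = 13896$ ($h = 13884 + 12 = 13896$)
$h + F{\left(502 \right)} = 13896 + 502 = 14398$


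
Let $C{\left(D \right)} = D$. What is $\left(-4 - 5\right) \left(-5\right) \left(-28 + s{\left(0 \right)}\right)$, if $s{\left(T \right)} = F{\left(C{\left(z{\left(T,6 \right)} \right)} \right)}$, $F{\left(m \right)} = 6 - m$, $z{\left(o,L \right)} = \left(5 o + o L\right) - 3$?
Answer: $-855$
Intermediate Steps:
$z{\left(o,L \right)} = -3 + 5 o + L o$ ($z{\left(o,L \right)} = \left(5 o + L o\right) - 3 = -3 + 5 o + L o$)
$s{\left(T \right)} = 9 - 11 T$ ($s{\left(T \right)} = 6 - \left(-3 + 5 T + 6 T\right) = 6 - \left(-3 + 11 T\right) = 9 - 11 T$)
$\left(-4 - 5\right) \left(-5\right) \left(-28 + s{\left(0 \right)}\right) = \left(-4 - 5\right) \left(-5\right) \left(-28 + \left(9 - 0\right)\right) = \left(-9\right) \left(-5\right) \left(-28 + \left(9 + 0\right)\right) = 45 \left(-28 + 9\right) = 45 \left(-19\right) = -855$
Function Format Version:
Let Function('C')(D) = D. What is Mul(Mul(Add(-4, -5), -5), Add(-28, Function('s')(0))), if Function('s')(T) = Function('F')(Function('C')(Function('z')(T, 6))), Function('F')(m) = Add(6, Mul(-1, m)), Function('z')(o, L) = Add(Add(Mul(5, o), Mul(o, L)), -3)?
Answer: -855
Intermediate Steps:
Function('z')(o, L) = Add(-3, Mul(5, o), Mul(L, o)) (Function('z')(o, L) = Add(Add(Mul(5, o), Mul(L, o)), -3) = Add(-3, Mul(5, o), Mul(L, o)))
Function('s')(T) = Add(9, Mul(-11, T)) (Function('s')(T) = Add(6, Mul(-1, Add(-3, Mul(5, T), Mul(6, T)))) = Add(6, Mul(-1, Add(-3, Mul(11, T)))) = Add(6, Add(3, Mul(-11, T))) = Add(9, Mul(-11, T)))
Mul(Mul(Add(-4, -5), -5), Add(-28, Function('s')(0))) = Mul(Mul(Add(-4, -5), -5), Add(-28, Add(9, Mul(-11, 0)))) = Mul(Mul(-9, -5), Add(-28, Add(9, 0))) = Mul(45, Add(-28, 9)) = Mul(45, -19) = -855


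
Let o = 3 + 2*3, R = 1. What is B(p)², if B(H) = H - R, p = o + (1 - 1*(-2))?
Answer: 121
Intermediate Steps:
o = 9 (o = 3 + 6 = 9)
p = 12 (p = 9 + (1 - 1*(-2)) = 9 + (1 + 2) = 9 + 3 = 12)
B(H) = -1 + H (B(H) = H - 1*1 = H - 1 = -1 + H)
B(p)² = (-1 + 12)² = 11² = 121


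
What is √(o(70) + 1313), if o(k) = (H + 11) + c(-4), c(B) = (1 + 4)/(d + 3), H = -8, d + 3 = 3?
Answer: √11859/3 ≈ 36.300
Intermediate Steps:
d = 0 (d = -3 + 3 = 0)
c(B) = 5/3 (c(B) = (1 + 4)/(0 + 3) = 5/3)
o(k) = 14/3 (o(k) = (-8 + 11) + 5/3 = 3 + 5/3 = 14/3)
√(o(70) + 1313) = √(14/3 + 1313) = √(3953/3) = √11859/3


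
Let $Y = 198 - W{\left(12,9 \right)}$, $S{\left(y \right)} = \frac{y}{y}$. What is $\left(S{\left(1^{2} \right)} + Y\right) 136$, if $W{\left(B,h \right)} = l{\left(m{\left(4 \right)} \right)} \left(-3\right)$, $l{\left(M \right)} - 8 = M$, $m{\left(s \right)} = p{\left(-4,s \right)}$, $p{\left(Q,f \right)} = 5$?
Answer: $32368$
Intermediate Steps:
$m{\left(s \right)} = 5$
$l{\left(M \right)} = 8 + M$
$W{\left(B,h \right)} = -39$ ($W{\left(B,h \right)} = \left(8 + 5\right) \left(-3\right) = 13 \left(-3\right) = -39$)
$S{\left(y \right)} = 1$
$Y = 237$ ($Y = 198 - -39 = 198 + 39 = 237$)
$\left(S{\left(1^{2} \right)} + Y\right) 136 = \left(1 + 237\right) 136 = 238 \cdot 136 = 32368$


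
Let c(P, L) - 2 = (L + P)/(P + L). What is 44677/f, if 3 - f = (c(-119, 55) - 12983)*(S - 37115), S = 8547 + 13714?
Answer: -44677/192804917 ≈ -0.00023172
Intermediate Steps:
c(P, L) = 3 (c(P, L) = 2 + (L + P)/(P + L) = 2 + (L + P)/(L + P) = 2 + 1 = 3)
S = 22261
f = -192804917 (f = 3 - (3 - 12983)*(22261 - 37115) = 3 - (-12980)*(-14854) = 3 - 1*192804920 = 3 - 192804920 = -192804917)
44677/f = 44677/(-192804917) = 44677*(-1/192804917) = -44677/192804917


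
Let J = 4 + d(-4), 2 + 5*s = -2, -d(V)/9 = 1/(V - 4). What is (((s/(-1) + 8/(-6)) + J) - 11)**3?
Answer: -454756609/1728000 ≈ -263.17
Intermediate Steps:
d(V) = -9/(-4 + V) (d(V) = -9/(V - 4) = -9/(-4 + V))
s = -4/5 (s = -2/5 + (1/5)*(-2) = -2/5 - 2/5 = -4/5 ≈ -0.80000)
J = 41/8 (J = 4 - 9/(-4 - 4) = 4 - 9/(-8) = 4 - 9*(-1/8) = 4 + 9/8 = 41/8 ≈ 5.1250)
(((s/(-1) + 8/(-6)) + J) - 11)**3 = (((-4/5/(-1) + 8/(-6)) + 41/8) - 11)**3 = (((-4/5*(-1) + 8*(-1/6)) + 41/8) - 11)**3 = (((4/5 - 4/3) + 41/8) - 11)**3 = ((-8/15 + 41/8) - 11)**3 = (551/120 - 11)**3 = (-769/120)**3 = -454756609/1728000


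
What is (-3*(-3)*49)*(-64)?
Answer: -28224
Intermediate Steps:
(-3*(-3)*49)*(-64) = (9*49)*(-64) = 441*(-64) = -28224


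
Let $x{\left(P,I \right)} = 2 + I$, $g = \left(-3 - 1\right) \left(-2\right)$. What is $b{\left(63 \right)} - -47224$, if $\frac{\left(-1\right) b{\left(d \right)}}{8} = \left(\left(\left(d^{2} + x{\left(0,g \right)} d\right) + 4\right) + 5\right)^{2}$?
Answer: $-169822088$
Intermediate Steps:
$g = 8$ ($g = \left(-4\right) \left(-2\right) = 8$)
$b{\left(d \right)} = - 8 \left(9 + d^{2} + 10 d\right)^{2}$ ($b{\left(d \right)} = - 8 \left(\left(\left(d^{2} + \left(2 + 8\right) d\right) + 4\right) + 5\right)^{2} = - 8 \left(\left(\left(d^{2} + 10 d\right) + 4\right) + 5\right)^{2} = - 8 \left(\left(4 + d^{2} + 10 d\right) + 5\right)^{2} = - 8 \left(9 + d^{2} + 10 d\right)^{2}$)
$b{\left(63 \right)} - -47224 = - 8 \left(9 + 63^{2} + 10 \cdot 63\right)^{2} - -47224 = - 8 \left(9 + 3969 + 630\right)^{2} + 47224 = - 8 \cdot 4608^{2} + 47224 = \left(-8\right) 21233664 + 47224 = -169869312 + 47224 = -169822088$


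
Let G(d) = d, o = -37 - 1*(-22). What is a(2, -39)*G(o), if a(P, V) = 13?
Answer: -195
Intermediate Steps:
o = -15 (o = -37 + 22 = -15)
a(2, -39)*G(o) = 13*(-15) = -195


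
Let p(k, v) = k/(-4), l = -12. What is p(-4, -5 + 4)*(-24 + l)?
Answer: -36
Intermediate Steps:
p(k, v) = -k/4 (p(k, v) = k*(-1/4) = -k/4)
p(-4, -5 + 4)*(-24 + l) = (-1/4*(-4))*(-24 - 12) = 1*(-36) = -36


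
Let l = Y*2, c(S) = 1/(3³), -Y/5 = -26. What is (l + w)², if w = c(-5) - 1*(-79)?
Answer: 83795716/729 ≈ 1.1495e+5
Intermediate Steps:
Y = 130 (Y = -5*(-26) = 130)
c(S) = 1/27
w = 2134/27 (w = 1/27 - 1*(-79) = 1/27 + 79 = 2134/27 ≈ 79.037)
l = 260 (l = 130*2 = 260)
(l + w)² = (260 + 2134/27)² = (9154/27)² = 83795716/729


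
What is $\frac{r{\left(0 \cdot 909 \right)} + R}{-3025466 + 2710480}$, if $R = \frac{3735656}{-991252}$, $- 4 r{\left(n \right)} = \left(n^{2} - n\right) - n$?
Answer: $\frac{466957}{39028812809} \approx 1.1964 \cdot 10^{-5}$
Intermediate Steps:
$r{\left(n \right)} = \frac{n}{2} - \frac{n^{2}}{4}$ ($r{\left(n \right)} = - \frac{\left(n^{2} - n\right) - n}{4} = - \frac{n^{2} - 2 n}{4} = \frac{n}{2} - \frac{n^{2}}{4}$)
$R = - \frac{933914}{247813}$ ($R = 3735656 \left(- \frac{1}{991252}\right) = - \frac{933914}{247813} \approx -3.7686$)
$\frac{r{\left(0 \cdot 909 \right)} + R}{-3025466 + 2710480} = \frac{\frac{0 \cdot 909 \left(2 - 0 \cdot 909\right)}{4} - \frac{933914}{247813}}{-3025466 + 2710480} = \frac{\frac{1}{4} \cdot 0 \left(2 - 0\right) - \frac{933914}{247813}}{-314986} = \left(\frac{1}{4} \cdot 0 \left(2 + 0\right) - \frac{933914}{247813}\right) \left(- \frac{1}{314986}\right) = \left(\frac{1}{4} \cdot 0 \cdot 2 - \frac{933914}{247813}\right) \left(- \frac{1}{314986}\right) = \left(0 - \frac{933914}{247813}\right) \left(- \frac{1}{314986}\right) = \left(- \frac{933914}{247813}\right) \left(- \frac{1}{314986}\right) = \frac{466957}{39028812809}$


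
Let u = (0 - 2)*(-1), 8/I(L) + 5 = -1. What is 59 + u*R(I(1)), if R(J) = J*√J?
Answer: 59 - 16*I*√3/9 ≈ 59.0 - 3.0792*I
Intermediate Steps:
I(L) = -4/3 (I(L) = 8/(-5 - 1) = 8/(-6) = 8*(-⅙) = -4/3)
R(J) = J^(3/2)
u = 2 (u = -2*(-1) = 2)
59 + u*R(I(1)) = 59 + 2*(-4/3)^(3/2) = 59 + 2*(-8*I*√3/9) = 59 - 16*I*√3/9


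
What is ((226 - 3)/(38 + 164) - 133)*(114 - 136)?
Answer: 293073/101 ≈ 2901.7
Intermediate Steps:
((226 - 3)/(38 + 164) - 133)*(114 - 136) = (223/202 - 133)*(-22) = -26643/202*(-22) = 293073/101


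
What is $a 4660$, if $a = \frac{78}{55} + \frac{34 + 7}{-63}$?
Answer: $\frac{2478188}{693} \approx 3576.0$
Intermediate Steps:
$a = \frac{2659}{3465}$ ($a = 78 \cdot \frac{1}{55} + 41 \left(- \frac{1}{63}\right) = \frac{78}{55} - \frac{41}{63} = \frac{2659}{3465} \approx 0.76739$)
$a 4660 = \frac{2659}{3465} \cdot 4660 = \frac{2478188}{693}$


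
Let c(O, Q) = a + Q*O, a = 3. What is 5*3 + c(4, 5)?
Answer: 38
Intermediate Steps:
c(O, Q) = 3 + O*Q (c(O, Q) = 3 + Q*O = 3 + O*Q)
5*3 + c(4, 5) = 5*3 + (3 + 4*5) = 15 + (3 + 20) = 15 + 23 = 38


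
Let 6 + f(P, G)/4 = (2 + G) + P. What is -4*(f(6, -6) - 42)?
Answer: 232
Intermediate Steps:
f(P, G) = -16 + 4*G + 4*P (f(P, G) = -24 + 4*((2 + G) + P) = -24 + 4*(2 + G + P) = -24 + (8 + 4*G + 4*P) = -16 + 4*G + 4*P)
-4*(f(6, -6) - 42) = -4*((-16 + 4*(-6) + 4*6) - 42) = -4*((-16 - 24 + 24) - 42) = -4*(-16 - 42) = -4*(-58) = 232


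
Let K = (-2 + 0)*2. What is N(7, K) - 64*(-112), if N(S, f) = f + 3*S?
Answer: 7185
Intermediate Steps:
K = -4 (K = -2*2 = -4)
N(7, K) - 64*(-112) = (-4 + 3*7) - 64*(-112) = (-4 + 21) + 7168 = 17 + 7168 = 7185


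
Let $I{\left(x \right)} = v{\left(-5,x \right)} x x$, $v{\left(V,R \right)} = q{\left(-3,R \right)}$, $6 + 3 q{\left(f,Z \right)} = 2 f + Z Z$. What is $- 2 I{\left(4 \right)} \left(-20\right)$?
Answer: $\frac{2560}{3} \approx 853.33$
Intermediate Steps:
$q{\left(f,Z \right)} = -2 + \frac{Z^{2}}{3} + \frac{2 f}{3}$ ($q{\left(f,Z \right)} = -2 + \frac{2 f + Z Z}{3} = -2 + \frac{2 f + Z^{2}}{3} = -2 + \frac{Z^{2} + 2 f}{3} = -2 + \left(\frac{Z^{2}}{3} + \frac{2 f}{3}\right) = -2 + \frac{Z^{2}}{3} + \frac{2 f}{3}$)
$v{\left(V,R \right)} = -4 + \frac{R^{2}}{3}$ ($v{\left(V,R \right)} = -2 + \frac{R^{2}}{3} + \frac{2}{3} \left(-3\right) = -2 + \frac{R^{2}}{3} - 2 = -4 + \frac{R^{2}}{3}$)
$I{\left(x \right)} = x^{2} \left(-4 + \frac{x^{2}}{3}\right)$ ($I{\left(x \right)} = \left(-4 + \frac{x^{2}}{3}\right) x x = x \left(-4 + \frac{x^{2}}{3}\right) x = x^{2} \left(-4 + \frac{x^{2}}{3}\right)$)
$- 2 I{\left(4 \right)} \left(-20\right) = - 2 \frac{4^{2} \left(-12 + 4^{2}\right)}{3} \left(-20\right) = - 2 \cdot \frac{1}{3} \cdot 16 \left(-12 + 16\right) \left(-20\right) = - 2 \cdot \frac{1}{3} \cdot 16 \cdot 4 \left(-20\right) = \left(-2\right) \frac{64}{3} \left(-20\right) = \left(- \frac{128}{3}\right) \left(-20\right) = \frac{2560}{3}$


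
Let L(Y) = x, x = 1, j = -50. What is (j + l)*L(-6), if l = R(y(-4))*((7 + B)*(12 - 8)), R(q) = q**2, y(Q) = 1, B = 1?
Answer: -18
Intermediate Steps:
L(Y) = 1
l = 32 (l = 1**2*((7 + 1)*(12 - 8)) = 1*(8*4) = 1*32 = 32)
(j + l)*L(-6) = (-50 + 32)*1 = -18*1 = -18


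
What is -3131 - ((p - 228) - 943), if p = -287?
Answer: -1673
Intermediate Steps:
-3131 - ((p - 228) - 943) = -3131 - ((-287 - 228) - 943) = -3131 - (-515 - 943) = -3131 - 1*(-1458) = -3131 + 1458 = -1673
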